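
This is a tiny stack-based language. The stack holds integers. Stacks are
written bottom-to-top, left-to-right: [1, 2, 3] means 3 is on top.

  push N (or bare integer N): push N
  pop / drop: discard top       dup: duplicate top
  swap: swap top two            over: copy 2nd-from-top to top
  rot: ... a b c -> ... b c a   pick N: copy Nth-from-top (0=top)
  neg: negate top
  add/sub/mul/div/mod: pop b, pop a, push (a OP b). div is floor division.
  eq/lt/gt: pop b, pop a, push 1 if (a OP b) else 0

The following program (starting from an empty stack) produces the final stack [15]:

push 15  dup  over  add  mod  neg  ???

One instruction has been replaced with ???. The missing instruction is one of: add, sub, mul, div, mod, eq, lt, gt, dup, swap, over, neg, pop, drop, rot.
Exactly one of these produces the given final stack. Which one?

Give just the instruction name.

Answer: neg

Derivation:
Stack before ???: [-15]
Stack after ???:  [15]
The instruction that transforms [-15] -> [15] is: neg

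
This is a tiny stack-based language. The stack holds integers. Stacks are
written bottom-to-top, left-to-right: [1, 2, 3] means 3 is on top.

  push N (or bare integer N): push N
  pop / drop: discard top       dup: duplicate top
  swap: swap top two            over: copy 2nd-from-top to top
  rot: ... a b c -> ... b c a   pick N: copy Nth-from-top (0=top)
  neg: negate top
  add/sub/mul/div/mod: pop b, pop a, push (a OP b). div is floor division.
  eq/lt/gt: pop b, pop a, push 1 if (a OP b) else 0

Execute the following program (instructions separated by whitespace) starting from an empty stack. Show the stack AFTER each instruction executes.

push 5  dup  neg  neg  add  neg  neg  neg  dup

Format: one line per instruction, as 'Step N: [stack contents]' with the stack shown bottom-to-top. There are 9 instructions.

Step 1: [5]
Step 2: [5, 5]
Step 3: [5, -5]
Step 4: [5, 5]
Step 5: [10]
Step 6: [-10]
Step 7: [10]
Step 8: [-10]
Step 9: [-10, -10]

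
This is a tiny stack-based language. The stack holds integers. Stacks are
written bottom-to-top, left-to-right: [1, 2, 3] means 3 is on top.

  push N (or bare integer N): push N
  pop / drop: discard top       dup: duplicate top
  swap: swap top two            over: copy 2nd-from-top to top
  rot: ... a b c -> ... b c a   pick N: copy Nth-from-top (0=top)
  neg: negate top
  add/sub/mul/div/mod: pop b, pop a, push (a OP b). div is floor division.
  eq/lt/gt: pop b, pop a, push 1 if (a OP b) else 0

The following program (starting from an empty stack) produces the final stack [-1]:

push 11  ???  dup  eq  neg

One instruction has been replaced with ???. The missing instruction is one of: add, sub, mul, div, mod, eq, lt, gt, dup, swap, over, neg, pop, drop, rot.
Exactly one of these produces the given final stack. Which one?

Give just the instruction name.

Stack before ???: [11]
Stack after ???:  [-11]
The instruction that transforms [11] -> [-11] is: neg

Answer: neg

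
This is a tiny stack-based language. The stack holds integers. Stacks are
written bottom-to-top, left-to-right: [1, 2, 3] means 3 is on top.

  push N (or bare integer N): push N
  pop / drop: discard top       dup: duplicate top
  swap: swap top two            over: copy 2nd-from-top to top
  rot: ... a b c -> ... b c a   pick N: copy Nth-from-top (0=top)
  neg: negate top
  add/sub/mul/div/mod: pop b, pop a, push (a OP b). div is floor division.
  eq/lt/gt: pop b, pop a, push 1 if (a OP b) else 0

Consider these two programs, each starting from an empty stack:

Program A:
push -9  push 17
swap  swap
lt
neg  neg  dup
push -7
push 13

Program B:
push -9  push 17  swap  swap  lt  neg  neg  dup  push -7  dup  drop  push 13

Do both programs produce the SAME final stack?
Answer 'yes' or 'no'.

Program A trace:
  After 'push -9': [-9]
  After 'push 17': [-9, 17]
  After 'swap': [17, -9]
  After 'swap': [-9, 17]
  After 'lt': [1]
  After 'neg': [-1]
  After 'neg': [1]
  After 'dup': [1, 1]
  After 'push -7': [1, 1, -7]
  After 'push 13': [1, 1, -7, 13]
Program A final stack: [1, 1, -7, 13]

Program B trace:
  After 'push -9': [-9]
  After 'push 17': [-9, 17]
  After 'swap': [17, -9]
  After 'swap': [-9, 17]
  After 'lt': [1]
  After 'neg': [-1]
  After 'neg': [1]
  After 'dup': [1, 1]
  After 'push -7': [1, 1, -7]
  After 'dup': [1, 1, -7, -7]
  After 'drop': [1, 1, -7]
  After 'push 13': [1, 1, -7, 13]
Program B final stack: [1, 1, -7, 13]
Same: yes

Answer: yes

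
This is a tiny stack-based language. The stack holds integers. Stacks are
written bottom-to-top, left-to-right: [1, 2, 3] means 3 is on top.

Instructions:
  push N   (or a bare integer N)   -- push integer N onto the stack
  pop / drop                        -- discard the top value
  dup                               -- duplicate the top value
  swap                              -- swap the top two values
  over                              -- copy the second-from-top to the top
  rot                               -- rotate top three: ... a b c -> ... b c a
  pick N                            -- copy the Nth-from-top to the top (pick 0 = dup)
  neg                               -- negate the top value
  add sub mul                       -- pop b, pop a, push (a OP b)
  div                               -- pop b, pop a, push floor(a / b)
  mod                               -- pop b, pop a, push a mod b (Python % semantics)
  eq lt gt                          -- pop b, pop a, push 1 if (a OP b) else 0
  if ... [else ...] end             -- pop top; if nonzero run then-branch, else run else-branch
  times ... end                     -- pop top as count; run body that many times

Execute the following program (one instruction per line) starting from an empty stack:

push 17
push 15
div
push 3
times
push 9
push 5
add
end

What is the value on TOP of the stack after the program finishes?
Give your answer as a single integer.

After 'push 17': [17]
After 'push 15': [17, 15]
After 'div': [1]
After 'push 3': [1, 3]
After 'times': [1]
After 'push 9': [1, 9]
After 'push 5': [1, 9, 5]
After 'add': [1, 14]
After 'push 9': [1, 14, 9]
After 'push 5': [1, 14, 9, 5]
After 'add': [1, 14, 14]
After 'push 9': [1, 14, 14, 9]
After 'push 5': [1, 14, 14, 9, 5]
After 'add': [1, 14, 14, 14]

Answer: 14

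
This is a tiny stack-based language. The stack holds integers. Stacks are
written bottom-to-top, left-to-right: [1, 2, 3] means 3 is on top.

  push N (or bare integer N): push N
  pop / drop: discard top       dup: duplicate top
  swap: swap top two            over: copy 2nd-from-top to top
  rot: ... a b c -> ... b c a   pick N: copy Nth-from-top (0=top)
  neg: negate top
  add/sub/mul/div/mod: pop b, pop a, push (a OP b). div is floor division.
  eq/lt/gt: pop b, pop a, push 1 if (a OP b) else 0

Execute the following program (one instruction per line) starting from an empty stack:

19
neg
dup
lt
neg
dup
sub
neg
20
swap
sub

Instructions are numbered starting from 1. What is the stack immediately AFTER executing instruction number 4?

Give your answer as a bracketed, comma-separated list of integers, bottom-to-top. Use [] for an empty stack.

Answer: [0]

Derivation:
Step 1 ('19'): [19]
Step 2 ('neg'): [-19]
Step 3 ('dup'): [-19, -19]
Step 4 ('lt'): [0]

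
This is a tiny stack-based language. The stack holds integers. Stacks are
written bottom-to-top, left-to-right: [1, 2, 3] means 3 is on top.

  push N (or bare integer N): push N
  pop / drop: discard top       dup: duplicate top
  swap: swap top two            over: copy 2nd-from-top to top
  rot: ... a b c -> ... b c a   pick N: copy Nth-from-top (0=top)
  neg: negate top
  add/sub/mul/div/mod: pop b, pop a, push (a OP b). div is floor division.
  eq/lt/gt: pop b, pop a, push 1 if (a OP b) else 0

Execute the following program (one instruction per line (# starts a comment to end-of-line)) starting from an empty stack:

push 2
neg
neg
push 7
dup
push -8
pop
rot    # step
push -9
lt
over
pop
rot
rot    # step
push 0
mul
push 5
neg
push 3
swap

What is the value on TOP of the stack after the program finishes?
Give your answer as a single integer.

After 'push 2': [2]
After 'neg': [-2]
After 'neg': [2]
After 'push 7': [2, 7]
After 'dup': [2, 7, 7]
After 'push -8': [2, 7, 7, -8]
After 'pop': [2, 7, 7]
After 'rot': [7, 7, 2]
After 'push -9': [7, 7, 2, -9]
After 'lt': [7, 7, 0]
After 'over': [7, 7, 0, 7]
After 'pop': [7, 7, 0]
After 'rot': [7, 0, 7]
After 'rot': [0, 7, 7]
After 'push 0': [0, 7, 7, 0]
After 'mul': [0, 7, 0]
After 'push 5': [0, 7, 0, 5]
After 'neg': [0, 7, 0, -5]
After 'push 3': [0, 7, 0, -5, 3]
After 'swap': [0, 7, 0, 3, -5]

Answer: -5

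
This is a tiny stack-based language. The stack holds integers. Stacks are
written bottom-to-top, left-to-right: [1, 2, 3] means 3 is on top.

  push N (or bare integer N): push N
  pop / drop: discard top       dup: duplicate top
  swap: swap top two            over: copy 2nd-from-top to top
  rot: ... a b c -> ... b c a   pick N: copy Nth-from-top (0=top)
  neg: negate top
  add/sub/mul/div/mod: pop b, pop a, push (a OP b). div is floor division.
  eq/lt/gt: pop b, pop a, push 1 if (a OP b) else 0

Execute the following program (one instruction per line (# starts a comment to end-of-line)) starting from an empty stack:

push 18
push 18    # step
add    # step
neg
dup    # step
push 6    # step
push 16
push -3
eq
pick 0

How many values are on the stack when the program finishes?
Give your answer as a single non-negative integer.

Answer: 5

Derivation:
After 'push 18': stack = [18] (depth 1)
After 'push 18': stack = [18, 18] (depth 2)
After 'add': stack = [36] (depth 1)
After 'neg': stack = [-36] (depth 1)
After 'dup': stack = [-36, -36] (depth 2)
After 'push 6': stack = [-36, -36, 6] (depth 3)
After 'push 16': stack = [-36, -36, 6, 16] (depth 4)
After 'push -3': stack = [-36, -36, 6, 16, -3] (depth 5)
After 'eq': stack = [-36, -36, 6, 0] (depth 4)
After 'pick 0': stack = [-36, -36, 6, 0, 0] (depth 5)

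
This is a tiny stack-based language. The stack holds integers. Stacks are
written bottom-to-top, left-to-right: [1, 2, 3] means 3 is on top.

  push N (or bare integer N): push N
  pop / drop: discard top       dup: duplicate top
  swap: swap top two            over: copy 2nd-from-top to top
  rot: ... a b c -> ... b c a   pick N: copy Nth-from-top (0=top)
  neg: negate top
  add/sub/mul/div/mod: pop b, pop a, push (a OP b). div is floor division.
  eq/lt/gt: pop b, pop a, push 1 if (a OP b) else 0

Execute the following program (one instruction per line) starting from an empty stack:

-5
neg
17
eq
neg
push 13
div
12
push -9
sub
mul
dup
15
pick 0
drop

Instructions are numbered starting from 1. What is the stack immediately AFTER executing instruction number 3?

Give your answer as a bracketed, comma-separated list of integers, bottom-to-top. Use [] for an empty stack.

Step 1 ('-5'): [-5]
Step 2 ('neg'): [5]
Step 3 ('17'): [5, 17]

Answer: [5, 17]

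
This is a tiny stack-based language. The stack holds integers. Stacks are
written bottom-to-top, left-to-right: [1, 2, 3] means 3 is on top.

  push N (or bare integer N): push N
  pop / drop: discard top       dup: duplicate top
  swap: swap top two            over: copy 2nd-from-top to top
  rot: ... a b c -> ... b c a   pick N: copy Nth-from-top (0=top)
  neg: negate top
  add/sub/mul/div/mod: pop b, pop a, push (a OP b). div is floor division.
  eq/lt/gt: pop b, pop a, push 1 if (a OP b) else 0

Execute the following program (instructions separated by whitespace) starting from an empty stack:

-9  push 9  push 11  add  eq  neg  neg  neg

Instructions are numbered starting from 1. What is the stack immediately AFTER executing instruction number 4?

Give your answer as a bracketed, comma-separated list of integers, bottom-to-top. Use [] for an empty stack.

Answer: [-9, 20]

Derivation:
Step 1 ('-9'): [-9]
Step 2 ('push 9'): [-9, 9]
Step 3 ('push 11'): [-9, 9, 11]
Step 4 ('add'): [-9, 20]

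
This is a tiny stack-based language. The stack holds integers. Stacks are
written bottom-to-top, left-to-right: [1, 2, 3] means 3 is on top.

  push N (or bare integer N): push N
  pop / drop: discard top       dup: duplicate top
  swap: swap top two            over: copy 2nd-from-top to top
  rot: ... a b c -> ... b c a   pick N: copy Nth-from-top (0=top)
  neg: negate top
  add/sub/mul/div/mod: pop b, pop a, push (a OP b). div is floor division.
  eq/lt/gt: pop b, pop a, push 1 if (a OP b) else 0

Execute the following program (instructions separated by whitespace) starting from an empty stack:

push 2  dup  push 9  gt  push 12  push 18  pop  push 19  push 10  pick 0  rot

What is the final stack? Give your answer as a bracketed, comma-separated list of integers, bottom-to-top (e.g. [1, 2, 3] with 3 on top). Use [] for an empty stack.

After 'push 2': [2]
After 'dup': [2, 2]
After 'push 9': [2, 2, 9]
After 'gt': [2, 0]
After 'push 12': [2, 0, 12]
After 'push 18': [2, 0, 12, 18]
After 'pop': [2, 0, 12]
After 'push 19': [2, 0, 12, 19]
After 'push 10': [2, 0, 12, 19, 10]
After 'pick 0': [2, 0, 12, 19, 10, 10]
After 'rot': [2, 0, 12, 10, 10, 19]

Answer: [2, 0, 12, 10, 10, 19]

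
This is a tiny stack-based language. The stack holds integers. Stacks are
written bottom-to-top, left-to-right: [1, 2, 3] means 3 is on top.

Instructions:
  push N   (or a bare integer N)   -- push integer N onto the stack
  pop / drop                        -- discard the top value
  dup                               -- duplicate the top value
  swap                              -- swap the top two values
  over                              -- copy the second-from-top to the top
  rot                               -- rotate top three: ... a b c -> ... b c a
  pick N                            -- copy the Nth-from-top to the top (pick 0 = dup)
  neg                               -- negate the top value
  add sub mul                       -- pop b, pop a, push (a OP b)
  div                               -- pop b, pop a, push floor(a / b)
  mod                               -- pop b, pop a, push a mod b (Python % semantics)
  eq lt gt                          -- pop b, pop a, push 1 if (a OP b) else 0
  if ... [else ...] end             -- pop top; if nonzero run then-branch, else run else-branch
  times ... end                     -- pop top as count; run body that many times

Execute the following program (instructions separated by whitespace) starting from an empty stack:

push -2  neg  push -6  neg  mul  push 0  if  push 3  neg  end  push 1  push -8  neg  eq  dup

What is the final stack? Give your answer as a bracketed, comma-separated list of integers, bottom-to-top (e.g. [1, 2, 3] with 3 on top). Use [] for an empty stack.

After 'push -2': [-2]
After 'neg': [2]
After 'push -6': [2, -6]
After 'neg': [2, 6]
After 'mul': [12]
After 'push 0': [12, 0]
After 'if': [12]
After 'push 1': [12, 1]
After 'push -8': [12, 1, -8]
After 'neg': [12, 1, 8]
After 'eq': [12, 0]
After 'dup': [12, 0, 0]

Answer: [12, 0, 0]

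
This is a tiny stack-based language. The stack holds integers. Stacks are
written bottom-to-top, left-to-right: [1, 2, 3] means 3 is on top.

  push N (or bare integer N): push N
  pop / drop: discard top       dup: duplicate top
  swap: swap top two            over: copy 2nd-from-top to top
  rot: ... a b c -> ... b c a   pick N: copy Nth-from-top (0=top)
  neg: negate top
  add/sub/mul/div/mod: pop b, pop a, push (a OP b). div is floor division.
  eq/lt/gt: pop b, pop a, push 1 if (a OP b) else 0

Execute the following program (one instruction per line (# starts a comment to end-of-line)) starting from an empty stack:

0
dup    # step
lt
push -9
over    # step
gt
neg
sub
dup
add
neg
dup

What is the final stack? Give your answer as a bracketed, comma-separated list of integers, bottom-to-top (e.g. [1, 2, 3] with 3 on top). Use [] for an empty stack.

Answer: [0, 0]

Derivation:
After 'push 0': [0]
After 'dup': [0, 0]
After 'lt': [0]
After 'push -9': [0, -9]
After 'over': [0, -9, 0]
After 'gt': [0, 0]
After 'neg': [0, 0]
After 'sub': [0]
After 'dup': [0, 0]
After 'add': [0]
After 'neg': [0]
After 'dup': [0, 0]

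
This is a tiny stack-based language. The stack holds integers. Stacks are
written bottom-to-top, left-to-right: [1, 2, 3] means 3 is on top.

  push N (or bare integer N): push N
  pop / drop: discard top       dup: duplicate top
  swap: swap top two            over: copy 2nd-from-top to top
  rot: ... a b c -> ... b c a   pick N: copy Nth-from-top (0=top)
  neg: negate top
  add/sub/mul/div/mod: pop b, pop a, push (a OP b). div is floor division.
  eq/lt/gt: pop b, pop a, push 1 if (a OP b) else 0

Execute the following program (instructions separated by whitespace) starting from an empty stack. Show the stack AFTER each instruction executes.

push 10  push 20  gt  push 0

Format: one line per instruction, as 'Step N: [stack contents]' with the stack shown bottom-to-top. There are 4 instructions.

Step 1: [10]
Step 2: [10, 20]
Step 3: [0]
Step 4: [0, 0]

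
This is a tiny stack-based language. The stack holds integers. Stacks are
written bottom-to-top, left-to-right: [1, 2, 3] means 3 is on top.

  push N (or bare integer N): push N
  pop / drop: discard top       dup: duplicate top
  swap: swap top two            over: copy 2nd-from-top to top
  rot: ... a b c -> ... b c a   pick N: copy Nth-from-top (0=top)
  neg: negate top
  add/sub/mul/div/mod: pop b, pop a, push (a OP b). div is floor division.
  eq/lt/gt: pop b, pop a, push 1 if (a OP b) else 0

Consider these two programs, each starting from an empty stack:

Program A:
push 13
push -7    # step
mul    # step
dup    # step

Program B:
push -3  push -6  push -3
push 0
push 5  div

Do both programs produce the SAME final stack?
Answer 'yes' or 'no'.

Program A trace:
  After 'push 13': [13]
  After 'push -7': [13, -7]
  After 'mul': [-91]
  After 'dup': [-91, -91]
Program A final stack: [-91, -91]

Program B trace:
  After 'push -3': [-3]
  After 'push -6': [-3, -6]
  After 'push -3': [-3, -6, -3]
  After 'push 0': [-3, -6, -3, 0]
  After 'push 5': [-3, -6, -3, 0, 5]
  After 'div': [-3, -6, -3, 0]
Program B final stack: [-3, -6, -3, 0]
Same: no

Answer: no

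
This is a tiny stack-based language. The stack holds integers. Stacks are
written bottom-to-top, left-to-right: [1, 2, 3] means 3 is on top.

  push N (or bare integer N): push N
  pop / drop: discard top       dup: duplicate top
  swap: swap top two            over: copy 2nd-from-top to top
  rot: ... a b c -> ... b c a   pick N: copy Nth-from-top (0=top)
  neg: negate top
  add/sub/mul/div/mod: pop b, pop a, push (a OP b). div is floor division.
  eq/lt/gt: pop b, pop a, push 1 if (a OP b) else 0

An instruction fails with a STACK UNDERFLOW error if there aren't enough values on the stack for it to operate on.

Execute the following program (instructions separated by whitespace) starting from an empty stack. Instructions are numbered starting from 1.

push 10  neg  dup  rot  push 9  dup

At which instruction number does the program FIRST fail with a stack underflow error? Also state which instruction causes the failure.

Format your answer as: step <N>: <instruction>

Answer: step 4: rot

Derivation:
Step 1 ('push 10'): stack = [10], depth = 1
Step 2 ('neg'): stack = [-10], depth = 1
Step 3 ('dup'): stack = [-10, -10], depth = 2
Step 4 ('rot'): needs 3 value(s) but depth is 2 — STACK UNDERFLOW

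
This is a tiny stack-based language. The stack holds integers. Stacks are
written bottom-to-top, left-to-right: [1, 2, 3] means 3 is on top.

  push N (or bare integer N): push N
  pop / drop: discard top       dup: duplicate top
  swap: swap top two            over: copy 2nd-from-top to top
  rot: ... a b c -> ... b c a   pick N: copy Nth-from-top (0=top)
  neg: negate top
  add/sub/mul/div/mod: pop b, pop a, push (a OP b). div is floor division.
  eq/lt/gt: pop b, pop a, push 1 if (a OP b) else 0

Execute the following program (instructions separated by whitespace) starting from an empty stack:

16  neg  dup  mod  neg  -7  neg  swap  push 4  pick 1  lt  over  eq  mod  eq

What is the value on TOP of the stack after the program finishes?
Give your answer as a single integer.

After 'push 16': [16]
After 'neg': [-16]
After 'dup': [-16, -16]
After 'mod': [0]
After 'neg': [0]
After 'push -7': [0, -7]
After 'neg': [0, 7]
After 'swap': [7, 0]
After 'push 4': [7, 0, 4]
After 'pick 1': [7, 0, 4, 0]
After 'lt': [7, 0, 0]
After 'over': [7, 0, 0, 0]
After 'eq': [7, 0, 1]
After 'mod': [7, 0]
After 'eq': [0]

Answer: 0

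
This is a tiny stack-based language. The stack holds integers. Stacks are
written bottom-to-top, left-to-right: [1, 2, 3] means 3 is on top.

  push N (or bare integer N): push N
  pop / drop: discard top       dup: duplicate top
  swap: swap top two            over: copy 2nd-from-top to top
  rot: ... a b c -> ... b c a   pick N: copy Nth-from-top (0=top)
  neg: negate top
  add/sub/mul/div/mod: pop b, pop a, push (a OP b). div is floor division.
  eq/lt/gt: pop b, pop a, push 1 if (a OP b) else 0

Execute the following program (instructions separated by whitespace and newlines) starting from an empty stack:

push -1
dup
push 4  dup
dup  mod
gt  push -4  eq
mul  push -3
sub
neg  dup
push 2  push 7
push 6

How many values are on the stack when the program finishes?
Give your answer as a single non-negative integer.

After 'push -1': stack = [-1] (depth 1)
After 'dup': stack = [-1, -1] (depth 2)
After 'push 4': stack = [-1, -1, 4] (depth 3)
After 'dup': stack = [-1, -1, 4, 4] (depth 4)
After 'dup': stack = [-1, -1, 4, 4, 4] (depth 5)
After 'mod': stack = [-1, -1, 4, 0] (depth 4)
After 'gt': stack = [-1, -1, 1] (depth 3)
After 'push -4': stack = [-1, -1, 1, -4] (depth 4)
After 'eq': stack = [-1, -1, 0] (depth 3)
After 'mul': stack = [-1, 0] (depth 2)
After 'push -3': stack = [-1, 0, -3] (depth 3)
After 'sub': stack = [-1, 3] (depth 2)
After 'neg': stack = [-1, -3] (depth 2)
After 'dup': stack = [-1, -3, -3] (depth 3)
After 'push 2': stack = [-1, -3, -3, 2] (depth 4)
After 'push 7': stack = [-1, -3, -3, 2, 7] (depth 5)
After 'push 6': stack = [-1, -3, -3, 2, 7, 6] (depth 6)

Answer: 6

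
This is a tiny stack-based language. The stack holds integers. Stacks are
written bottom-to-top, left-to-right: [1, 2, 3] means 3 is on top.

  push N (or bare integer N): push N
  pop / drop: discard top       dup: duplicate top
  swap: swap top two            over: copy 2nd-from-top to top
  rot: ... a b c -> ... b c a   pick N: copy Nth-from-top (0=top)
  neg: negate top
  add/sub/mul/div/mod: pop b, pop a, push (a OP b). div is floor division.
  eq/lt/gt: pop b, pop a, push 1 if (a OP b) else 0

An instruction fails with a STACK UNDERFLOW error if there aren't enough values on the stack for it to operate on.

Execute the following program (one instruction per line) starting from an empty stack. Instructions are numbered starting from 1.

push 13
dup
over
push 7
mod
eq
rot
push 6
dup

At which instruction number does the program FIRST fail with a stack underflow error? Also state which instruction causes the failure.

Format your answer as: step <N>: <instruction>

Step 1 ('push 13'): stack = [13], depth = 1
Step 2 ('dup'): stack = [13, 13], depth = 2
Step 3 ('over'): stack = [13, 13, 13], depth = 3
Step 4 ('push 7'): stack = [13, 13, 13, 7], depth = 4
Step 5 ('mod'): stack = [13, 13, 6], depth = 3
Step 6 ('eq'): stack = [13, 0], depth = 2
Step 7 ('rot'): needs 3 value(s) but depth is 2 — STACK UNDERFLOW

Answer: step 7: rot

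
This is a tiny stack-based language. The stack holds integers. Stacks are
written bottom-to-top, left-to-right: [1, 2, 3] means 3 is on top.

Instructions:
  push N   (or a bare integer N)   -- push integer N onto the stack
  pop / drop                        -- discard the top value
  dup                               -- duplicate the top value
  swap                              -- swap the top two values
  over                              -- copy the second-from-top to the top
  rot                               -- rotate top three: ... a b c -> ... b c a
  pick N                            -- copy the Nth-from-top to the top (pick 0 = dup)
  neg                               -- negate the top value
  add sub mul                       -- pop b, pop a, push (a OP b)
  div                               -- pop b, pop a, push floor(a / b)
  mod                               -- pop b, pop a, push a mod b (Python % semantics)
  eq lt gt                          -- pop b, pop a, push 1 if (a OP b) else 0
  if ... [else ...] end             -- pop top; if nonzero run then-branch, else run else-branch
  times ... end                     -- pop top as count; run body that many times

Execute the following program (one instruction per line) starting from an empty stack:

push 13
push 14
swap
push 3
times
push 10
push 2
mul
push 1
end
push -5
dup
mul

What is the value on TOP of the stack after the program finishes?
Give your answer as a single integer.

After 'push 13': [13]
After 'push 14': [13, 14]
After 'swap': [14, 13]
After 'push 3': [14, 13, 3]
After 'times': [14, 13]
After 'push 10': [14, 13, 10]
After 'push 2': [14, 13, 10, 2]
After 'mul': [14, 13, 20]
After 'push 1': [14, 13, 20, 1]
After 'push 10': [14, 13, 20, 1, 10]
After 'push 2': [14, 13, 20, 1, 10, 2]
After 'mul': [14, 13, 20, 1, 20]
After 'push 1': [14, 13, 20, 1, 20, 1]
After 'push 10': [14, 13, 20, 1, 20, 1, 10]
After 'push 2': [14, 13, 20, 1, 20, 1, 10, 2]
After 'mul': [14, 13, 20, 1, 20, 1, 20]
After 'push 1': [14, 13, 20, 1, 20, 1, 20, 1]
After 'push -5': [14, 13, 20, 1, 20, 1, 20, 1, -5]
After 'dup': [14, 13, 20, 1, 20, 1, 20, 1, -5, -5]
After 'mul': [14, 13, 20, 1, 20, 1, 20, 1, 25]

Answer: 25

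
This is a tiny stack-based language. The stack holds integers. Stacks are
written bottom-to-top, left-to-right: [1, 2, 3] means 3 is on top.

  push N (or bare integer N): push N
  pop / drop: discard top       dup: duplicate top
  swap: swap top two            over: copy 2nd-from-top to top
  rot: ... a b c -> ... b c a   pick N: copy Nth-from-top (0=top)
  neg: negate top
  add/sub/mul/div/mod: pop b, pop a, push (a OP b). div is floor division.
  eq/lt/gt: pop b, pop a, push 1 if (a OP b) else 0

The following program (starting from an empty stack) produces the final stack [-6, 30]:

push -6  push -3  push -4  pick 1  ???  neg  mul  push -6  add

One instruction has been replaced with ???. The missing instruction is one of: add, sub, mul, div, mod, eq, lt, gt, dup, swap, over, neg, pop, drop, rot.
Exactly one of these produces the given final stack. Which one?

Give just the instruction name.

Stack before ???: [-6, -3, -4, -3]
Stack after ???:  [-6, -3, 12]
The instruction that transforms [-6, -3, -4, -3] -> [-6, -3, 12] is: mul

Answer: mul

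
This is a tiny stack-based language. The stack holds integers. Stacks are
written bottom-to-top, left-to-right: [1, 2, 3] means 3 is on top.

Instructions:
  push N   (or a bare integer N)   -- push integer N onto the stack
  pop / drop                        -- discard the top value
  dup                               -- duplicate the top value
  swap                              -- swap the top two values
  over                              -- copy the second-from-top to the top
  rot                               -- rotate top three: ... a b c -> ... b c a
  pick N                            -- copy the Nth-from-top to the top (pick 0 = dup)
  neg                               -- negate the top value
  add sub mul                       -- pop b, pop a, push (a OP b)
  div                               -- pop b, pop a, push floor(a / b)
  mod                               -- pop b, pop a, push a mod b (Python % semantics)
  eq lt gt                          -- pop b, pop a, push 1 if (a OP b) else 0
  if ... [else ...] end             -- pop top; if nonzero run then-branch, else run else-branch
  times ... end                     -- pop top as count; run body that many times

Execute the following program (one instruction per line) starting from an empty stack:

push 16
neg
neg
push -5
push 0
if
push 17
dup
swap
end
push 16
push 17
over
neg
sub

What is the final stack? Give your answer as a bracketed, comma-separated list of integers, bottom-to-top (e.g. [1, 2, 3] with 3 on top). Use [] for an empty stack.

Answer: [16, -5, 16, 33]

Derivation:
After 'push 16': [16]
After 'neg': [-16]
After 'neg': [16]
After 'push -5': [16, -5]
After 'push 0': [16, -5, 0]
After 'if': [16, -5]
After 'push 16': [16, -5, 16]
After 'push 17': [16, -5, 16, 17]
After 'over': [16, -5, 16, 17, 16]
After 'neg': [16, -5, 16, 17, -16]
After 'sub': [16, -5, 16, 33]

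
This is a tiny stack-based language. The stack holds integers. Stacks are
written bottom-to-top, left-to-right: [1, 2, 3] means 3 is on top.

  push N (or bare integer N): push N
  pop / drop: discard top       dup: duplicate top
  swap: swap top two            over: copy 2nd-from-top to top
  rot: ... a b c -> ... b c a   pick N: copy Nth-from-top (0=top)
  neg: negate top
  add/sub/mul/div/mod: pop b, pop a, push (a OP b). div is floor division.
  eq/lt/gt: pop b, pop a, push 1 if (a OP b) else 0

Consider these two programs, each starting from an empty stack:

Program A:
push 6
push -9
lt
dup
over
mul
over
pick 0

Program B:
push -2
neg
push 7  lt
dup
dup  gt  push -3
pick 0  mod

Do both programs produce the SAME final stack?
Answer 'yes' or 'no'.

Program A trace:
  After 'push 6': [6]
  After 'push -9': [6, -9]
  After 'lt': [0]
  After 'dup': [0, 0]
  After 'over': [0, 0, 0]
  After 'mul': [0, 0]
  After 'over': [0, 0, 0]
  After 'pick 0': [0, 0, 0, 0]
Program A final stack: [0, 0, 0, 0]

Program B trace:
  After 'push -2': [-2]
  After 'neg': [2]
  After 'push 7': [2, 7]
  After 'lt': [1]
  After 'dup': [1, 1]
  After 'dup': [1, 1, 1]
  After 'gt': [1, 0]
  After 'push -3': [1, 0, -3]
  After 'pick 0': [1, 0, -3, -3]
  After 'mod': [1, 0, 0]
Program B final stack: [1, 0, 0]
Same: no

Answer: no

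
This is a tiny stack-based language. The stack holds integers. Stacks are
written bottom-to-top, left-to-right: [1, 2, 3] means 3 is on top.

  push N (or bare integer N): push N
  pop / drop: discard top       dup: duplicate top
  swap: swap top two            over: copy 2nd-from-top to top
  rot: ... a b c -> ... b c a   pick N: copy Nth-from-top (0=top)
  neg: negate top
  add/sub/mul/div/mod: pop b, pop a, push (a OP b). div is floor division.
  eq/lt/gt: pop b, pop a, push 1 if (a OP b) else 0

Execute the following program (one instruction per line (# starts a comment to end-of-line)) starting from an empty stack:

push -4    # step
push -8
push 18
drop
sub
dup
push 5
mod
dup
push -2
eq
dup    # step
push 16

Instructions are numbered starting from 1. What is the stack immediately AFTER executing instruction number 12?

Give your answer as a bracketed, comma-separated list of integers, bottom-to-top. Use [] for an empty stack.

Answer: [4, 4, 0, 0]

Derivation:
Step 1 ('push -4'): [-4]
Step 2 ('push -8'): [-4, -8]
Step 3 ('push 18'): [-4, -8, 18]
Step 4 ('drop'): [-4, -8]
Step 5 ('sub'): [4]
Step 6 ('dup'): [4, 4]
Step 7 ('push 5'): [4, 4, 5]
Step 8 ('mod'): [4, 4]
Step 9 ('dup'): [4, 4, 4]
Step 10 ('push -2'): [4, 4, 4, -2]
Step 11 ('eq'): [4, 4, 0]
Step 12 ('dup'): [4, 4, 0, 0]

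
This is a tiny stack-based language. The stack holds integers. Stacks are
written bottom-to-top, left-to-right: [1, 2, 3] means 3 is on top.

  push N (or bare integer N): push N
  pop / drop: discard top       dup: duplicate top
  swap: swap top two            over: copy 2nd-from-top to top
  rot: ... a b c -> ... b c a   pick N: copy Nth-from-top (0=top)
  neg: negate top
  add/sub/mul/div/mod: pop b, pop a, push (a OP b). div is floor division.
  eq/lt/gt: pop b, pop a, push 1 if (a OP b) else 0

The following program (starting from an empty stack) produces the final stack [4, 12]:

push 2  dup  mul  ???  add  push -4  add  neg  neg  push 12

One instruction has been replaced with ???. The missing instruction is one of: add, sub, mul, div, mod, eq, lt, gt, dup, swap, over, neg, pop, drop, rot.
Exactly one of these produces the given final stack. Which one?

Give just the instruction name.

Stack before ???: [4]
Stack after ???:  [4, 4]
The instruction that transforms [4] -> [4, 4] is: dup

Answer: dup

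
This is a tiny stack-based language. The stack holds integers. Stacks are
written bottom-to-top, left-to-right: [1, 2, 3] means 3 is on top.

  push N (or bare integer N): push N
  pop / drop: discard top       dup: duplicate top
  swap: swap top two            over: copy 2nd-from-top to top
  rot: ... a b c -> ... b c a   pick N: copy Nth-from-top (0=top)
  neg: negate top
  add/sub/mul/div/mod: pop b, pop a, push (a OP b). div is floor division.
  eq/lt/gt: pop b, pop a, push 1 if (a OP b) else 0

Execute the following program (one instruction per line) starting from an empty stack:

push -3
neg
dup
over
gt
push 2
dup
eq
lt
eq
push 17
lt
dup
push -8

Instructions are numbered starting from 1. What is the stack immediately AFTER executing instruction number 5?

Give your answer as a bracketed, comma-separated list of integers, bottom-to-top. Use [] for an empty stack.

Step 1 ('push -3'): [-3]
Step 2 ('neg'): [3]
Step 3 ('dup'): [3, 3]
Step 4 ('over'): [3, 3, 3]
Step 5 ('gt'): [3, 0]

Answer: [3, 0]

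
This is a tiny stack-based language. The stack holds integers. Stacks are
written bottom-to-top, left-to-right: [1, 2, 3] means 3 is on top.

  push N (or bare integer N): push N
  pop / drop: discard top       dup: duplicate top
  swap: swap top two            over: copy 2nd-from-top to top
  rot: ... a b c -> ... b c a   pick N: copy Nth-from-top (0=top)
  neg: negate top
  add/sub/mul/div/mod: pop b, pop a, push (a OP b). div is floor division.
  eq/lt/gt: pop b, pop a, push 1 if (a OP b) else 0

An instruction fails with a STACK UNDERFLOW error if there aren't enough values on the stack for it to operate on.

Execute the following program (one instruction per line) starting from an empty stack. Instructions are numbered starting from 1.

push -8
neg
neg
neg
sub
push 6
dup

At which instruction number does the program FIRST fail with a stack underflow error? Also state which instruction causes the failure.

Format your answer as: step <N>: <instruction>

Step 1 ('push -8'): stack = [-8], depth = 1
Step 2 ('neg'): stack = [8], depth = 1
Step 3 ('neg'): stack = [-8], depth = 1
Step 4 ('neg'): stack = [8], depth = 1
Step 5 ('sub'): needs 2 value(s) but depth is 1 — STACK UNDERFLOW

Answer: step 5: sub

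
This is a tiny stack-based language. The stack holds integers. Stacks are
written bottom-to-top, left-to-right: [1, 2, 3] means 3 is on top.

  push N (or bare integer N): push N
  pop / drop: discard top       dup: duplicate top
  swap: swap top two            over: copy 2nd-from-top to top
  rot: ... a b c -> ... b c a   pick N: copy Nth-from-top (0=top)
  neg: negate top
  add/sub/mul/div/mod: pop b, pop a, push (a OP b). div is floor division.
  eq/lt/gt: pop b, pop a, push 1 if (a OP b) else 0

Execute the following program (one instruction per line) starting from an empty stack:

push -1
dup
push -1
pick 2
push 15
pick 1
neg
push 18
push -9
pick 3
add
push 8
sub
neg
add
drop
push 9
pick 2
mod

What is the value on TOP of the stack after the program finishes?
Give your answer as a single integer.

After 'push -1': [-1]
After 'dup': [-1, -1]
After 'push -1': [-1, -1, -1]
After 'pick 2': [-1, -1, -1, -1]
After 'push 15': [-1, -1, -1, -1, 15]
After 'pick 1': [-1, -1, -1, -1, 15, -1]
After 'neg': [-1, -1, -1, -1, 15, 1]
After 'push 18': [-1, -1, -1, -1, 15, 1, 18]
After 'push -9': [-1, -1, -1, -1, 15, 1, 18, -9]
After 'pick 3': [-1, -1, -1, -1, 15, 1, 18, -9, 15]
After 'add': [-1, -1, -1, -1, 15, 1, 18, 6]
After 'push 8': [-1, -1, -1, -1, 15, 1, 18, 6, 8]
After 'sub': [-1, -1, -1, -1, 15, 1, 18, -2]
After 'neg': [-1, -1, -1, -1, 15, 1, 18, 2]
After 'add': [-1, -1, -1, -1, 15, 1, 20]
After 'drop': [-1, -1, -1, -1, 15, 1]
After 'push 9': [-1, -1, -1, -1, 15, 1, 9]
After 'pick 2': [-1, -1, -1, -1, 15, 1, 9, 15]
After 'mod': [-1, -1, -1, -1, 15, 1, 9]

Answer: 9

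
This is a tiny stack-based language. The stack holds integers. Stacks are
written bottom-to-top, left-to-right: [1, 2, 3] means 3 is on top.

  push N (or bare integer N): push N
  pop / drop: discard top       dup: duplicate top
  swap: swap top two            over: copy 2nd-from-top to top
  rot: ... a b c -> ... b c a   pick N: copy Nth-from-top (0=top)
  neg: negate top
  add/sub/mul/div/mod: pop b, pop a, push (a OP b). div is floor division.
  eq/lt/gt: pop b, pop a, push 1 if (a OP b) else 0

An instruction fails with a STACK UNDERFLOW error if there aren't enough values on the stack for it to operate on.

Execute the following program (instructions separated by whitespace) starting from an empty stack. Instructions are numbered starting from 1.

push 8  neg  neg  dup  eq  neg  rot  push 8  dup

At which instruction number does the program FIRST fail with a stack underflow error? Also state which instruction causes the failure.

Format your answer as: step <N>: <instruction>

Step 1 ('push 8'): stack = [8], depth = 1
Step 2 ('neg'): stack = [-8], depth = 1
Step 3 ('neg'): stack = [8], depth = 1
Step 4 ('dup'): stack = [8, 8], depth = 2
Step 5 ('eq'): stack = [1], depth = 1
Step 6 ('neg'): stack = [-1], depth = 1
Step 7 ('rot'): needs 3 value(s) but depth is 1 — STACK UNDERFLOW

Answer: step 7: rot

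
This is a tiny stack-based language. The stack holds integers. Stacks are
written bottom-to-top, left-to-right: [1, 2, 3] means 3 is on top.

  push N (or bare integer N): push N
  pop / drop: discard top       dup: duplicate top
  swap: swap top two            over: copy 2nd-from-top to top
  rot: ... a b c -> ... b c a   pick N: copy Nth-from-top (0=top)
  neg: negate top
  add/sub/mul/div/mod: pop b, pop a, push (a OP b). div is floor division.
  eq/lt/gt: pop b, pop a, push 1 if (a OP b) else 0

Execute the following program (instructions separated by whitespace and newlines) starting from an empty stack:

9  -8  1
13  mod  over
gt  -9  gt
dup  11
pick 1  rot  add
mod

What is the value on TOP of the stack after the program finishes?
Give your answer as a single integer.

Answer: 1

Derivation:
After 'push 9': [9]
After 'push -8': [9, -8]
After 'push 1': [9, -8, 1]
After 'push 13': [9, -8, 1, 13]
After 'mod': [9, -8, 1]
After 'over': [9, -8, 1, -8]
After 'gt': [9, -8, 1]
After 'push -9': [9, -8, 1, -9]
After 'gt': [9, -8, 1]
After 'dup': [9, -8, 1, 1]
After 'push 11': [9, -8, 1, 1, 11]
After 'pick 1': [9, -8, 1, 1, 11, 1]
After 'rot': [9, -8, 1, 11, 1, 1]
After 'add': [9, -8, 1, 11, 2]
After 'mod': [9, -8, 1, 1]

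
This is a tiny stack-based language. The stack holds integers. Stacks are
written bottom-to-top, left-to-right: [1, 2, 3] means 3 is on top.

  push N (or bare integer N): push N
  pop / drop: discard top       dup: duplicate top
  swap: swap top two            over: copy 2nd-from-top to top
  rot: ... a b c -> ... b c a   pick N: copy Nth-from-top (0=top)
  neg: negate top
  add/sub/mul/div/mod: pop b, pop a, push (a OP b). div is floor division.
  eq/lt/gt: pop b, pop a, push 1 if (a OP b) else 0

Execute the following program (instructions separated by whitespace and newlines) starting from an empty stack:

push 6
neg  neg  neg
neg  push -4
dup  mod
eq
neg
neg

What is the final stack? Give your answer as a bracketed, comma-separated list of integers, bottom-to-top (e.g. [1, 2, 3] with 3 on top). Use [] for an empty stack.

After 'push 6': [6]
After 'neg': [-6]
After 'neg': [6]
After 'neg': [-6]
After 'neg': [6]
After 'push -4': [6, -4]
After 'dup': [6, -4, -4]
After 'mod': [6, 0]
After 'eq': [0]
After 'neg': [0]
After 'neg': [0]

Answer: [0]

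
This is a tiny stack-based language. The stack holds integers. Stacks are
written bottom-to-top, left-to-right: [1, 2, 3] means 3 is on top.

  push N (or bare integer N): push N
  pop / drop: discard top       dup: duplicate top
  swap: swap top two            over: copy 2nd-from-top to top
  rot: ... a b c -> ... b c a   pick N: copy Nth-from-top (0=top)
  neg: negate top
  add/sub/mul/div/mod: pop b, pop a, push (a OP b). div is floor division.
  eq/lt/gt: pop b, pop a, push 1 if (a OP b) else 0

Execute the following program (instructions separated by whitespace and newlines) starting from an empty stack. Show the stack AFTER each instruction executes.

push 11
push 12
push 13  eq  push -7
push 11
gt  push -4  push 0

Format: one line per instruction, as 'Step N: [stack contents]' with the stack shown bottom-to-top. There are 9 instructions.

Step 1: [11]
Step 2: [11, 12]
Step 3: [11, 12, 13]
Step 4: [11, 0]
Step 5: [11, 0, -7]
Step 6: [11, 0, -7, 11]
Step 7: [11, 0, 0]
Step 8: [11, 0, 0, -4]
Step 9: [11, 0, 0, -4, 0]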